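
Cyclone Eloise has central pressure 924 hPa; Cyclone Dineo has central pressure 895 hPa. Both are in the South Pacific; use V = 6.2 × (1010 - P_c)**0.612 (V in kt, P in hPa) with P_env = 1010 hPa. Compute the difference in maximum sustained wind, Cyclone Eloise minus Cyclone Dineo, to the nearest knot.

Cyclone Eloise: ΔP = 86; V ≈ 6.2 × 86^0.612 ≈ 94.69 kt.
Cyclone Dineo: ΔP = 115; V ≈ 6.2 × 115^0.612 ≈ 113.12 kt.
Difference ≈ 94.69 − 113.12 = -18.43 → -18 kt.

-18 kt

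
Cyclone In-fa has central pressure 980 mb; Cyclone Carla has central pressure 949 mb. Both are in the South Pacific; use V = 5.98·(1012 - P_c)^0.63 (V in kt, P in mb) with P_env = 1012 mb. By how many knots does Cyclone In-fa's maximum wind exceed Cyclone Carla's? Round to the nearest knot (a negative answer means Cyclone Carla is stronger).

-28 kt

Cyclone In-fa: ΔP = 32; V ≈ 5.98 × 32^0.63 ≈ 53.08 kt.
Cyclone Carla: ΔP = 63; V ≈ 5.98 × 63^0.63 ≈ 81.34 kt.
Difference ≈ 53.08 − 81.34 = -28.26 → -28 kt.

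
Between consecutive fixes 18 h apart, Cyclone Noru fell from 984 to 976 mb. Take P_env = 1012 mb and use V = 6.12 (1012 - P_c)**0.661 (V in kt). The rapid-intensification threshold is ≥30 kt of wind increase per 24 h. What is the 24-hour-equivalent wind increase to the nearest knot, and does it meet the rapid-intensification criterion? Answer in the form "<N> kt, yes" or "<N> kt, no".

13 kt, no

V₁: ΔP = 28, V ≈ 6.12 × 28^0.661 ≈ 55.38 kt.
V₂: ΔP = 36, V ≈ 6.12 × 36^0.661 ≈ 65.38 kt.
ΔV over 18 h = 10.00 kt → 24 h equivalent = 10.00 × 24/18 ≈ 13.33 kt.
13 kt < 30 kt ⇒ not rapid intensification.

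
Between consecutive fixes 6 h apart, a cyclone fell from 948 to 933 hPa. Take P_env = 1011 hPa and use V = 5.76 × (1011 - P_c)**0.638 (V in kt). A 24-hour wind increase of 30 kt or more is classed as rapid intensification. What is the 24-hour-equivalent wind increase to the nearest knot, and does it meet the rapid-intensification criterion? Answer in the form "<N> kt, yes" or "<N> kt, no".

V₁: ΔP = 63, V ≈ 5.76 × 63^0.638 ≈ 80.98 kt.
V₂: ΔP = 78, V ≈ 5.76 × 78^0.638 ≈ 92.81 kt.
ΔV over 6 h = 11.83 kt → 24 h equivalent = 11.83 × 24/6 ≈ 47.32 kt.
47 kt ≥ 30 kt ⇒ rapid intensification.

47 kt, yes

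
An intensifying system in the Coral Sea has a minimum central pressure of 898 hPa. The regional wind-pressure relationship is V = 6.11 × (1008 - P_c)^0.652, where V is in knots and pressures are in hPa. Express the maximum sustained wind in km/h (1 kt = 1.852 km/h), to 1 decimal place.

ΔP = 1008 − 898 = 110 hPa.
V ≈ 6.11 × 110^0.652 = 6.11 × 21.428 ≈ 130.927 kt.
130.927 × 1.852 ≈ 242.48 km/h → 242.5 km/h.

242.5 km/h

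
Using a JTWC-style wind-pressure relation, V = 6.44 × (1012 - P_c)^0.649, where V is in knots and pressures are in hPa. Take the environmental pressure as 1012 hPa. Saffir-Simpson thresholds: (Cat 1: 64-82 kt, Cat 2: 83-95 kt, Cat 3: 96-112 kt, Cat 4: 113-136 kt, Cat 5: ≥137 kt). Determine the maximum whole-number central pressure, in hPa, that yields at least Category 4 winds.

929 hPa

Category 4 begins at V = 113 kt.
Required ΔP = (113/6.44)^(1/0.649) = 17.547^1.541 ≈ 82.62 hPa.
P_c ≤ 1012 − 82.62 = 929.38, so the highest integer P_c is 929 hPa.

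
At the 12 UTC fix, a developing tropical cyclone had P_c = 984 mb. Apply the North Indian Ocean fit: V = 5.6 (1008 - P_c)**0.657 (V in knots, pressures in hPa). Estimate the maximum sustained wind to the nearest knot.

ΔP = 1008 − 984 = 24 mb.
24^0.657 ≈ 8.069.
V ≈ 5.6 × 8.069 ≈ 45.2 kt.

45 kt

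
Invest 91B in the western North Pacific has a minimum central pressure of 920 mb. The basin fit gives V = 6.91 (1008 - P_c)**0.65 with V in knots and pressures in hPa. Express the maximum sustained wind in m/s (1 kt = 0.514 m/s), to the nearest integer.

65 m/s

ΔP = 1008 − 920 = 88 mb.
V ≈ 6.91 × 88^0.65 = 6.91 × 18.362 ≈ 126.880 kt.
126.880 × 0.514 ≈ 65.22 m/s → 65 m/s.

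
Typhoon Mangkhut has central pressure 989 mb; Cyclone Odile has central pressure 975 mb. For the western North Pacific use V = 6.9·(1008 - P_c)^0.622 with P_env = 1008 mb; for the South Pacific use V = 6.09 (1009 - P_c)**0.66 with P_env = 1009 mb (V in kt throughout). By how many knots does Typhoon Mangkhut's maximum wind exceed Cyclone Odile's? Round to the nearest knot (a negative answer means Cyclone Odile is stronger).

Typhoon Mangkhut: ΔP = 19; V ≈ 6.9 × 19^0.622 ≈ 43.08 kt.
Cyclone Odile: ΔP = 34; V ≈ 6.09 × 34^0.66 ≈ 62.43 kt.
Difference ≈ 43.08 − 62.43 = -19.35 → -19 kt.

-19 kt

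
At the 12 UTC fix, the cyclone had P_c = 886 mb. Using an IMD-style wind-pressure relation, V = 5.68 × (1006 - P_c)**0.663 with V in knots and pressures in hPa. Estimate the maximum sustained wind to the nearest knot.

ΔP = 1006 − 886 = 120 mb.
120^0.663 ≈ 23.905.
V ≈ 5.68 × 23.905 ≈ 135.8 kt.

136 kt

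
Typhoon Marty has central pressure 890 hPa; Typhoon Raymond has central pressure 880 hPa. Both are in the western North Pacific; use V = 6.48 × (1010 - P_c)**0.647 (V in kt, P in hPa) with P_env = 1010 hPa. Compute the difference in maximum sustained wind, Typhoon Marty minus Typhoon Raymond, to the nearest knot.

-8 kt

Typhoon Marty: ΔP = 120; V ≈ 6.48 × 120^0.647 ≈ 143.48 kt.
Typhoon Raymond: ΔP = 130; V ≈ 6.48 × 130^0.647 ≈ 151.11 kt.
Difference ≈ 143.48 − 151.11 = -7.63 → -8 kt.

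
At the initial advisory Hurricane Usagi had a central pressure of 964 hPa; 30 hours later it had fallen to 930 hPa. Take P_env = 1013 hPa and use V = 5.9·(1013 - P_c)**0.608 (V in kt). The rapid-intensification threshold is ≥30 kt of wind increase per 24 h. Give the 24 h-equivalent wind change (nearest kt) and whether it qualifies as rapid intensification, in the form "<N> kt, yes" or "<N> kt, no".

V₁: ΔP = 49, V ≈ 5.9 × 49^0.608 ≈ 62.88 kt.
V₂: ΔP = 83, V ≈ 5.9 × 83^0.608 ≈ 86.63 kt.
ΔV over 30 h = 23.75 kt → 24 h equivalent = 23.75 × 24/30 ≈ 19.00 kt.
19 kt < 30 kt ⇒ not rapid intensification.

19 kt, no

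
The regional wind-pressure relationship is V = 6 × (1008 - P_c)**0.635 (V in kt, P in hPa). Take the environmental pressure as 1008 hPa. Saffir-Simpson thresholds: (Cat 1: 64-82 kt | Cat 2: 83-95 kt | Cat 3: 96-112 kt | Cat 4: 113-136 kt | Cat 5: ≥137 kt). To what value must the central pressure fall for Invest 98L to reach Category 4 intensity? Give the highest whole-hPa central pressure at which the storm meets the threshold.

906 hPa

Category 4 begins at V = 113 kt.
Required ΔP = (113/6)^(1/0.635) = 18.833^1.575 ≈ 101.80 hPa.
P_c ≤ 1008 − 101.80 = 906.20, so the highest integer P_c is 906 hPa.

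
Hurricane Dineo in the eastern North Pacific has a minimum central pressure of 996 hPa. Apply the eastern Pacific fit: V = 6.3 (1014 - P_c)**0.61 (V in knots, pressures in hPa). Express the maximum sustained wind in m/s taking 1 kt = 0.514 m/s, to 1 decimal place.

18.9 m/s

ΔP = 1014 − 996 = 18 hPa.
V ≈ 6.3 × 18^0.61 = 6.3 × 5.831 ≈ 36.733 kt.
36.733 × 0.514 ≈ 18.88 m/s → 18.9 m/s.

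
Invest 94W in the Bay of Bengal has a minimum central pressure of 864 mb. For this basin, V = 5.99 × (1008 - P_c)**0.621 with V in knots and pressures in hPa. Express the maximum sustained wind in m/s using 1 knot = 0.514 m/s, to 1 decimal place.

ΔP = 1008 − 864 = 144 mb.
V ≈ 5.99 × 144^0.621 = 5.99 × 21.895 ≈ 131.150 kt.
131.150 × 0.514 ≈ 67.41 m/s → 67.4 m/s.

67.4 m/s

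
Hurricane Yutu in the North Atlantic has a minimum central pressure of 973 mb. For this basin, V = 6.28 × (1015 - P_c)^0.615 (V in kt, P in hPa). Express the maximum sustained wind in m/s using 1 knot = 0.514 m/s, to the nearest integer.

ΔP = 1015 − 973 = 42 mb.
V ≈ 6.28 × 42^0.615 = 6.28 × 9.961 ≈ 62.554 kt.
62.554 × 0.514 ≈ 32.15 m/s → 32 m/s.

32 m/s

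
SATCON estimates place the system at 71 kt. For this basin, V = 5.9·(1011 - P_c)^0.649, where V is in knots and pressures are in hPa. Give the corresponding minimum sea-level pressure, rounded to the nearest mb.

965 mb

ΔP = (V / 5.9)^(1/0.649) = (71/5.9)^1.541.
71/5.9 = 12.034; 12.034^1.541 ≈ 46.21 mb.
P_c = 1011 − 46.21 = 964.79 ≈ 965 mb.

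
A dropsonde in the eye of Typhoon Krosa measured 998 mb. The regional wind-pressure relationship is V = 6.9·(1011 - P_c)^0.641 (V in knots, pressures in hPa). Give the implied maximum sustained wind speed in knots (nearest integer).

ΔP = 1011 − 998 = 13 mb.
13^0.641 ≈ 5.177.
V ≈ 6.9 × 5.177 ≈ 35.7 kt.

36 kt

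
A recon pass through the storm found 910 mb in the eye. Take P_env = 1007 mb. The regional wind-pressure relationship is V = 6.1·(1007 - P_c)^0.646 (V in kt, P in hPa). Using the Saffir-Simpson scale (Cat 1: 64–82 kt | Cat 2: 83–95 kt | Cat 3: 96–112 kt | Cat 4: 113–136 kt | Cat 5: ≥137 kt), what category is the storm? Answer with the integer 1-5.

4

ΔP = 1007 − 910 = 97 mb.
V ≈ 6.1 × 97^0.646 = 6.1 × 19.21 ≈ 117 kt.
117 kt falls in the Category 4 band.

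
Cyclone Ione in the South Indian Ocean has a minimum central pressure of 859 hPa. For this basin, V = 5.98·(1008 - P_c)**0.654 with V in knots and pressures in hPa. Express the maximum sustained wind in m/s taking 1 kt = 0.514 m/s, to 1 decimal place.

81.1 m/s

ΔP = 1008 − 859 = 149 hPa.
V ≈ 5.98 × 149^0.654 = 5.98 × 26.379 ≈ 157.748 kt.
157.748 × 0.514 ≈ 81.08 m/s → 81.1 m/s.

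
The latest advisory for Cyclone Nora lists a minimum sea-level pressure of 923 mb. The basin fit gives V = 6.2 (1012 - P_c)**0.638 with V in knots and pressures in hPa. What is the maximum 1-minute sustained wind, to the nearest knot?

ΔP = 1012 − 923 = 89 mb.
89^0.638 ≈ 17.527.
V ≈ 6.2 × 17.527 ≈ 108.7 kt.

109 kt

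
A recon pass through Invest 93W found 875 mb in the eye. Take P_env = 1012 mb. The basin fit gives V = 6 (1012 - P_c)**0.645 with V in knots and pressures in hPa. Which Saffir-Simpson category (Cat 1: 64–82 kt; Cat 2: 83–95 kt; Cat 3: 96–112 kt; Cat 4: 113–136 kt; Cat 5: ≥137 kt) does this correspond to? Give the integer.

ΔP = 1012 − 875 = 137 mb.
V ≈ 6 × 137^0.645 = 6 × 23.89 ≈ 143 kt.
143 kt falls in the Category 5 band.

5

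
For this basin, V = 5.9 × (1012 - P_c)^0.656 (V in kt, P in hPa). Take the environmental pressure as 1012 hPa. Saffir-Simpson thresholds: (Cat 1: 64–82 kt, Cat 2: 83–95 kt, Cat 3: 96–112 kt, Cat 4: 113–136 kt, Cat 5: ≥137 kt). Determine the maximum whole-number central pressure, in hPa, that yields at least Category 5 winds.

Category 5 begins at V = 137 kt.
Required ΔP = (137/5.9)^(1/0.656) = 23.220^1.524 ≈ 120.81 hPa.
P_c ≤ 1012 − 120.81 = 891.19, so the highest integer P_c is 891 hPa.

891 hPa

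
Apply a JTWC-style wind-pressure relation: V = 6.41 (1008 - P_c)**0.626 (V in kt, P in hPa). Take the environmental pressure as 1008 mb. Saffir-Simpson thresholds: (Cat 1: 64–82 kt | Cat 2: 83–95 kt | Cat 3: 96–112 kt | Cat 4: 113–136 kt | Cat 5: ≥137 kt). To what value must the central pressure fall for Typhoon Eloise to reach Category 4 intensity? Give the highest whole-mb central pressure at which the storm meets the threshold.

910 mb

Category 4 begins at V = 113 kt.
Required ΔP = (113/6.41)^(1/0.626) = 17.629^1.597 ≈ 97.90 mb.
P_c ≤ 1008 − 97.90 = 910.10, so the highest integer P_c is 910 mb.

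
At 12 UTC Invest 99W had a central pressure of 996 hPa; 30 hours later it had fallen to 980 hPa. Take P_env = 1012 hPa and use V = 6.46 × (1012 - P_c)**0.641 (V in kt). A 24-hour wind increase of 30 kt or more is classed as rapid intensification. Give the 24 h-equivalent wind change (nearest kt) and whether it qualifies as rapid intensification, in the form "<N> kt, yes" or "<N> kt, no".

17 kt, no

V₁: ΔP = 16, V ≈ 6.46 × 16^0.641 ≈ 38.20 kt.
V₂: ΔP = 32, V ≈ 6.46 × 32^0.641 ≈ 59.57 kt.
ΔV over 30 h = 21.37 kt → 24 h equivalent = 21.37 × 24/30 ≈ 17.10 kt.
17 kt < 30 kt ⇒ not rapid intensification.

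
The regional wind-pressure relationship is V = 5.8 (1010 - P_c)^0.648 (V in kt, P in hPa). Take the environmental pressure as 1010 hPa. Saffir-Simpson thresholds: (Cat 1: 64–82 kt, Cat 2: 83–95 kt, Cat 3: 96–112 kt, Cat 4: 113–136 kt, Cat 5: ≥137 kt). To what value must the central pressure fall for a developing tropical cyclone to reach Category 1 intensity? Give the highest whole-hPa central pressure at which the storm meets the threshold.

969 hPa

Category 1 begins at V = 64 kt.
Required ΔP = (64/5.8)^(1/0.648) = 11.034^1.543 ≈ 40.66 hPa.
P_c ≤ 1010 − 40.66 = 969.34, so the highest integer P_c is 969 hPa.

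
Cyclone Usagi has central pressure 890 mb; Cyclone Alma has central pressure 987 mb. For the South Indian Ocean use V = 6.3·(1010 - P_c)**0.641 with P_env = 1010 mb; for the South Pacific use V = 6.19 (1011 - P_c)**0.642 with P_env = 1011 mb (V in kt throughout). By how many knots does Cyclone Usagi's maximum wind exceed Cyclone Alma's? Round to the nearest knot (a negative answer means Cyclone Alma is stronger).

88 kt

Cyclone Usagi: ΔP = 120; V ≈ 6.3 × 120^0.641 ≈ 135.55 kt.
Cyclone Alma: ΔP = 24; V ≈ 6.19 × 24^0.642 ≈ 47.62 kt.
Difference ≈ 135.55 − 47.62 = 87.93 → 88 kt.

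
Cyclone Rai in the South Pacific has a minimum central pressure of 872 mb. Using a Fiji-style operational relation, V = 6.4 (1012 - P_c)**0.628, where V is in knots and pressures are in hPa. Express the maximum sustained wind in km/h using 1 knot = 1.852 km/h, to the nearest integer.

ΔP = 1012 − 872 = 140 mb.
V ≈ 6.4 × 140^0.628 = 6.4 × 22.272 ≈ 142.544 kt.
142.544 × 1.852 ≈ 263.99 km/h → 264 km/h.

264 km/h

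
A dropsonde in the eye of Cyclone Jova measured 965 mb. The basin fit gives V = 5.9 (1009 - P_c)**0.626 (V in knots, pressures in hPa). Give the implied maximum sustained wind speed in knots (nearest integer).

ΔP = 1009 − 965 = 44 mb.
44^0.626 ≈ 10.686.
V ≈ 5.9 × 10.686 ≈ 63.0 kt.

63 kt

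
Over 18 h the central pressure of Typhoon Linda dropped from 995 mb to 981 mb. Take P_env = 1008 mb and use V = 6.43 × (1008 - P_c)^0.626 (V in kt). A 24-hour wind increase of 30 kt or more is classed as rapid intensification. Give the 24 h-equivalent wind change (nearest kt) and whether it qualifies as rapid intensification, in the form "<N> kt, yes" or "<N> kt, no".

V₁: ΔP = 13, V ≈ 6.43 × 13^0.626 ≈ 32.03 kt.
V₂: ΔP = 27, V ≈ 6.43 × 27^0.626 ≈ 50.61 kt.
ΔV over 18 h = 18.58 kt → 24 h equivalent = 18.58 × 24/18 ≈ 24.77 kt.
25 kt < 30 kt ⇒ not rapid intensification.

25 kt, no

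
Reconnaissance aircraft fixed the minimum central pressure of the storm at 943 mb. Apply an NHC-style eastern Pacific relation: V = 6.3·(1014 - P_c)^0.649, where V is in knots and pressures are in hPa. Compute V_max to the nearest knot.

100 kt

ΔP = 1014 − 943 = 71 mb.
71^0.649 ≈ 15.903.
V ≈ 6.3 × 15.903 ≈ 100.2 kt.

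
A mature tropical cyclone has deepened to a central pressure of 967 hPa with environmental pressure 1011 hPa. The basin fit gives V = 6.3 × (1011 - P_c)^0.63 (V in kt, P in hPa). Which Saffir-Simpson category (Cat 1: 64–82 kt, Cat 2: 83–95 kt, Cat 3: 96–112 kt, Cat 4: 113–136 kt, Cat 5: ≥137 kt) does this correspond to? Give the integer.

ΔP = 1011 − 967 = 44 hPa.
V ≈ 6.3 × 44^0.63 = 6.3 × 10.85 ≈ 68 kt.
68 kt falls in the Category 1 band.

1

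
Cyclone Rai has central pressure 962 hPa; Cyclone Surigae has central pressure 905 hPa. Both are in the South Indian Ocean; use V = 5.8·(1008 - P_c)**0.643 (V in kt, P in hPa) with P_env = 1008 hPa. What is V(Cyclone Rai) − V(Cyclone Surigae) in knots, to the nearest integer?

-46 kt

Cyclone Rai: ΔP = 46; V ≈ 5.8 × 46^0.643 ≈ 68.01 kt.
Cyclone Surigae: ΔP = 103; V ≈ 5.8 × 103^0.643 ≈ 114.20 kt.
Difference ≈ 68.01 − 114.20 = -46.19 → -46 kt.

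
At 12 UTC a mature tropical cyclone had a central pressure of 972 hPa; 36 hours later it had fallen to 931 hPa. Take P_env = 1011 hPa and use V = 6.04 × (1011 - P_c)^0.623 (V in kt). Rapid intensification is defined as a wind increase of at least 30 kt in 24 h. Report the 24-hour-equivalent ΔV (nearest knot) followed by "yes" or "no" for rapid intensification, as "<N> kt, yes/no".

22 kt, no

V₁: ΔP = 39, V ≈ 6.04 × 39^0.623 ≈ 59.19 kt.
V₂: ΔP = 80, V ≈ 6.04 × 80^0.623 ≈ 92.61 kt.
ΔV over 36 h = 33.42 kt → 24 h equivalent = 33.42 × 24/36 ≈ 22.28 kt.
22 kt < 30 kt ⇒ not rapid intensification.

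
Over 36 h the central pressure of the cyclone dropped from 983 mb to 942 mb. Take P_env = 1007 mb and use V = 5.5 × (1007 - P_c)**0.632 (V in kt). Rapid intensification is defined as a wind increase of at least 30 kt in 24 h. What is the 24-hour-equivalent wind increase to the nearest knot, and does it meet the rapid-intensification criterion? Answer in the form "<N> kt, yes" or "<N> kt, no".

24 kt, no

V₁: ΔP = 24, V ≈ 5.5 × 24^0.632 ≈ 40.99 kt.
V₂: ΔP = 65, V ≈ 5.5 × 65^0.632 ≈ 76.93 kt.
ΔV over 36 h = 35.94 kt → 24 h equivalent = 35.94 × 24/36 ≈ 23.96 kt.
24 kt < 30 kt ⇒ not rapid intensification.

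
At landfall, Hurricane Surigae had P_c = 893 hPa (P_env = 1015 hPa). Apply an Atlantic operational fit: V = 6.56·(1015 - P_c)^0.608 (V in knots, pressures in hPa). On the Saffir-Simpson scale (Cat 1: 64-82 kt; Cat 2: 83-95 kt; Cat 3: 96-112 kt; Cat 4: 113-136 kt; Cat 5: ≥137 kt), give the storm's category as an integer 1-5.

4

ΔP = 1015 − 893 = 122 hPa.
V ≈ 6.56 × 122^0.608 = 6.56 × 18.56 ≈ 122 kt.
122 kt falls in the Category 4 band.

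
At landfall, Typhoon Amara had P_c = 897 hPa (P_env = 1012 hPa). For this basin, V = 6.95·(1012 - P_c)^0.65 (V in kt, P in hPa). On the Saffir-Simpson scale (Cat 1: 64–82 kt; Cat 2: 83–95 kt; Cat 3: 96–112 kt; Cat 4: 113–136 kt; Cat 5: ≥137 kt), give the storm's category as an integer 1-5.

5

ΔP = 1012 − 897 = 115 hPa.
V ≈ 6.95 × 115^0.65 = 6.95 × 21.85 ≈ 152 kt.
152 kt falls in the Category 5 band.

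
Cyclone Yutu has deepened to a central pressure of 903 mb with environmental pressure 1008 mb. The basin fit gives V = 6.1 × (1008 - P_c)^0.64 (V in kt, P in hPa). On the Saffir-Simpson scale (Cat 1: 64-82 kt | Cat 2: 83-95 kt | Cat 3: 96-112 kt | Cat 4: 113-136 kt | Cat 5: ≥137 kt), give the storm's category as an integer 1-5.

ΔP = 1008 − 903 = 105 mb.
V ≈ 6.1 × 105^0.64 = 6.1 × 19.66 ≈ 120 kt.
120 kt falls in the Category 4 band.

4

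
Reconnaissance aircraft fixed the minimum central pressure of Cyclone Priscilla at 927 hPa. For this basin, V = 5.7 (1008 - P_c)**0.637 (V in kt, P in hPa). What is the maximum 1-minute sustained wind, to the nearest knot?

94 kt

ΔP = 1008 − 927 = 81 hPa.
81^0.637 ≈ 16.433.
V ≈ 5.7 × 16.433 ≈ 93.7 kt.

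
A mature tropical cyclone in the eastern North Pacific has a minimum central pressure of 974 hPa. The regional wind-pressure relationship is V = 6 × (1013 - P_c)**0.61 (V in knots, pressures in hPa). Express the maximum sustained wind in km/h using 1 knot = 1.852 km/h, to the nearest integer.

ΔP = 1013 − 974 = 39 hPa.
V ≈ 6 × 39^0.61 = 6 × 9.344 ≈ 56.066 kt.
56.066 × 1.852 ≈ 103.83 km/h → 104 km/h.

104 km/h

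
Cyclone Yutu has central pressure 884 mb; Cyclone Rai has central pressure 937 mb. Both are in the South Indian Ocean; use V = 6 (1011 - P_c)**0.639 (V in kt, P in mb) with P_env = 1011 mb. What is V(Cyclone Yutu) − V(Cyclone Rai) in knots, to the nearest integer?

Cyclone Yutu: ΔP = 127; V ≈ 6 × 127^0.639 ≈ 132.58 kt.
Cyclone Rai: ΔP = 74; V ≈ 6 × 74^0.639 ≈ 93.88 kt.
Difference ≈ 132.58 − 93.88 = 38.70 → 39 kt.

39 kt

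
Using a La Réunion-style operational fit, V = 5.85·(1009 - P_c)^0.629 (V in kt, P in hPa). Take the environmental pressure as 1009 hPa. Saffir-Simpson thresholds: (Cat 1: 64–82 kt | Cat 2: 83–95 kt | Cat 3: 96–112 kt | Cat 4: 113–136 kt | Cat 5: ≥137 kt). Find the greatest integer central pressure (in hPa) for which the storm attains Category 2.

Category 2 begins at V = 83 kt.
Required ΔP = (83/5.85)^(1/0.629) = 14.188^1.590 ≈ 67.82 hPa.
P_c ≤ 1009 − 67.82 = 941.18, so the highest integer P_c is 941 hPa.

941 hPa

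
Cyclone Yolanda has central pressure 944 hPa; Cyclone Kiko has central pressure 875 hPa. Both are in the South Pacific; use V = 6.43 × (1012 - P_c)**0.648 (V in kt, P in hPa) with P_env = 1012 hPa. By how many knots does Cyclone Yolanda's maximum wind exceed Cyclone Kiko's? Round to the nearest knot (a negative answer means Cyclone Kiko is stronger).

-57 kt

Cyclone Yolanda: ΔP = 68; V ≈ 6.43 × 68^0.648 ≈ 99.01 kt.
Cyclone Kiko: ΔP = 137; V ≈ 6.43 × 137^0.648 ≈ 155.89 kt.
Difference ≈ 99.01 − 155.89 = -56.88 → -57 kt.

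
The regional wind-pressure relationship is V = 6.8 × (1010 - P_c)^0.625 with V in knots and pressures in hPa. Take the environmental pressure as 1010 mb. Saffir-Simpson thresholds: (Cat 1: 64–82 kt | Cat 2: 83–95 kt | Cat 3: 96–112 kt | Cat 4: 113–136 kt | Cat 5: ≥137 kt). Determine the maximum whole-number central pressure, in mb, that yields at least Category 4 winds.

Category 4 begins at V = 113 kt.
Required ΔP = (113/6.8)^(1/0.625) = 16.618^1.600 ≈ 89.72 mb.
P_c ≤ 1010 − 89.72 = 920.28, so the highest integer P_c is 920 mb.

920 mb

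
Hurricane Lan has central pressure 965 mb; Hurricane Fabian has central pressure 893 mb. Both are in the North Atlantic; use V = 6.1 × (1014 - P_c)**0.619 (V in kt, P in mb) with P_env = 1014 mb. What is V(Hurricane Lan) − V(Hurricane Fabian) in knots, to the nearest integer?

Hurricane Lan: ΔP = 49; V ≈ 6.1 × 49^0.619 ≈ 67.85 kt.
Hurricane Fabian: ΔP = 121; V ≈ 6.1 × 121^0.619 ≈ 118.73 kt.
Difference ≈ 67.85 − 118.73 = -50.88 → -51 kt.

-51 kt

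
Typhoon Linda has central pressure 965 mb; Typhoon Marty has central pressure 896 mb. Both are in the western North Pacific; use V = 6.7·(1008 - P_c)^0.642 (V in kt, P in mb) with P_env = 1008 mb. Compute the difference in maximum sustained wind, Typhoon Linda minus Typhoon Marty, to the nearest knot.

Typhoon Linda: ΔP = 43; V ≈ 6.7 × 43^0.642 ≈ 74.95 kt.
Typhoon Marty: ΔP = 112; V ≈ 6.7 × 112^0.642 ≈ 138.57 kt.
Difference ≈ 74.95 − 138.57 = -63.62 → -64 kt.

-64 kt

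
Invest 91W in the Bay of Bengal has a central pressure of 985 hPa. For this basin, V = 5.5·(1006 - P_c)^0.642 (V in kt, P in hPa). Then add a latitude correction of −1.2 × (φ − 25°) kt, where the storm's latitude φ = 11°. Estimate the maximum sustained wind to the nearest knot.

ΔP = 1006 − 985 = 21 hPa.
21^0.642 ≈ 7.061.
V ≈ 5.5 × 7.061 ≈ 38.8 kt.
Latitude correction: −1.2 × (11 − 25) = 16.8 kt.
Corrected V ≈ 55.6 kt → 56 kt.

56 kt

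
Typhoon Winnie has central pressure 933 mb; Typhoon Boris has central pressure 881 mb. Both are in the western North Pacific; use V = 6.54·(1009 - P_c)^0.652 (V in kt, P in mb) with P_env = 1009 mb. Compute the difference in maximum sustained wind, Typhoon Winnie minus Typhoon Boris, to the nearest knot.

Typhoon Winnie: ΔP = 76; V ≈ 6.54 × 76^0.652 ≈ 110.12 kt.
Typhoon Boris: ΔP = 128; V ≈ 6.54 × 128^0.652 ≈ 154.70 kt.
Difference ≈ 110.12 − 154.70 = -44.58 → -45 kt.

-45 kt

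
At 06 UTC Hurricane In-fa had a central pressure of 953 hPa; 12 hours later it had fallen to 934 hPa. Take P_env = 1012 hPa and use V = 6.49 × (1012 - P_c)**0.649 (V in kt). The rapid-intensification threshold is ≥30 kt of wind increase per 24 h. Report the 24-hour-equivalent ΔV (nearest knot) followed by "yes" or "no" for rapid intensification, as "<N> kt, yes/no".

36 kt, yes

V₁: ΔP = 59, V ≈ 6.49 × 59^0.649 ≈ 91.52 kt.
V₂: ΔP = 78, V ≈ 6.49 × 78^0.649 ≈ 109.70 kt.
ΔV over 12 h = 18.18 kt → 24 h equivalent = 18.18 × 24/12 ≈ 36.36 kt.
36 kt ≥ 30 kt ⇒ rapid intensification.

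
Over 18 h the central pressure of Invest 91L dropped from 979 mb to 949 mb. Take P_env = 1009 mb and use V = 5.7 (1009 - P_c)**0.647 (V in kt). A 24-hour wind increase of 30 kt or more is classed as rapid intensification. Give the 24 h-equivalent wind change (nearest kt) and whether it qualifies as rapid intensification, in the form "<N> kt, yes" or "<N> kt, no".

V₁: ΔP = 30, V ≈ 5.7 × 30^0.647 ≈ 51.47 kt.
V₂: ΔP = 60, V ≈ 5.7 × 60^0.647 ≈ 80.60 kt.
ΔV over 18 h = 29.13 kt → 24 h equivalent = 29.13 × 24/18 ≈ 38.84 kt.
39 kt ≥ 30 kt ⇒ rapid intensification.

39 kt, yes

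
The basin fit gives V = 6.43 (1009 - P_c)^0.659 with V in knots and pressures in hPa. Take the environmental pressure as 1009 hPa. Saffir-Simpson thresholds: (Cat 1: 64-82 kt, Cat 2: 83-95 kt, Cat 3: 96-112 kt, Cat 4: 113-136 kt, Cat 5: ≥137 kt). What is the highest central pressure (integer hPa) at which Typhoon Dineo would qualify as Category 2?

Category 2 begins at V = 83 kt.
Required ΔP = (83/6.43)^(1/0.659) = 12.908^1.517 ≈ 48.49 hPa.
P_c ≤ 1009 − 48.49 = 960.51, so the highest integer P_c is 960 hPa.

960 hPa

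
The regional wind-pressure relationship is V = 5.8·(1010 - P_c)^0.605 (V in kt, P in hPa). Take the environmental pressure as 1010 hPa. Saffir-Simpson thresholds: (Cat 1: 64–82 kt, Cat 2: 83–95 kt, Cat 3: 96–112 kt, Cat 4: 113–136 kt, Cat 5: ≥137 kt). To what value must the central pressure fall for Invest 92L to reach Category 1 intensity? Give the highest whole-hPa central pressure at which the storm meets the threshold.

Category 1 begins at V = 64 kt.
Required ΔP = (64/5.8)^(1/0.605) = 11.034^1.653 ≈ 52.91 hPa.
P_c ≤ 1010 − 52.91 = 957.09, so the highest integer P_c is 957 hPa.

957 hPa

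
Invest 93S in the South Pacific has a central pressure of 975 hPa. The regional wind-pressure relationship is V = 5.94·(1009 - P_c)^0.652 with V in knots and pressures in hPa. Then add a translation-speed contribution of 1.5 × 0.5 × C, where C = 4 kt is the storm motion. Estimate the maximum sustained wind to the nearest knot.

62 kt

ΔP = 1009 − 975 = 34 hPa.
34^0.652 ≈ 9.966.
V ≈ 5.94 × 9.966 ≈ 59.2 kt.
Translation term: 1.5 × 0.5 × 4 = 3 kt.
Corrected V ≈ 62.2 kt → 62 kt.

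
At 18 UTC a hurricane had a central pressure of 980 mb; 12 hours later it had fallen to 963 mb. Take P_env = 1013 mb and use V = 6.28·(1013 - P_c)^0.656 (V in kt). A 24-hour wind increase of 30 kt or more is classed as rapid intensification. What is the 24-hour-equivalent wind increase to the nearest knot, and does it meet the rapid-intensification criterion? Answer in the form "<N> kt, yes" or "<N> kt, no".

V₁: ΔP = 33, V ≈ 6.28 × 33^0.656 ≈ 62.25 kt.
V₂: ΔP = 50, V ≈ 6.28 × 50^0.656 ≈ 81.75 kt.
ΔV over 12 h = 19.50 kt → 24 h equivalent = 19.50 × 24/12 ≈ 39.00 kt.
39 kt ≥ 30 kt ⇒ rapid intensification.

39 kt, yes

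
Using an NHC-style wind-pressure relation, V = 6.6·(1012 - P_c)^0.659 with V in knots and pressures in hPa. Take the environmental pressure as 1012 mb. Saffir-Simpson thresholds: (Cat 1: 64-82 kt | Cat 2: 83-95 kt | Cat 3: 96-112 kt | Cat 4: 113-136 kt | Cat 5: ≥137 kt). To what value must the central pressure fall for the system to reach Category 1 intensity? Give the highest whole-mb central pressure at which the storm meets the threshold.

980 mb

Category 1 begins at V = 64 kt.
Required ΔP = (64/6.6)^(1/0.659) = 9.697^1.517 ≈ 31.42 mb.
P_c ≤ 1012 − 31.42 = 980.58, so the highest integer P_c is 980 mb.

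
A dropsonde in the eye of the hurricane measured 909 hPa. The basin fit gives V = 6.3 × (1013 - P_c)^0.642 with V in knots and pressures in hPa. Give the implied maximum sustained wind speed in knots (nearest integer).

ΔP = 1013 − 909 = 104 hPa.
104^0.642 ≈ 19.721.
V ≈ 6.3 × 19.721 ≈ 124.2 kt.

124 kt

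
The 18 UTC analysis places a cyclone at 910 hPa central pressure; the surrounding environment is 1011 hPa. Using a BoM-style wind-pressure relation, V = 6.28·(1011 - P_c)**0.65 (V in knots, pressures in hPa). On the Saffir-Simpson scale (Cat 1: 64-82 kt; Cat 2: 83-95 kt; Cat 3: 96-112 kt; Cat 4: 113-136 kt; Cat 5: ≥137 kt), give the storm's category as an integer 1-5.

4

ΔP = 1011 − 910 = 101 hPa.
V ≈ 6.28 × 101^0.65 = 6.28 × 20.08 ≈ 126 kt.
126 kt falls in the Category 4 band.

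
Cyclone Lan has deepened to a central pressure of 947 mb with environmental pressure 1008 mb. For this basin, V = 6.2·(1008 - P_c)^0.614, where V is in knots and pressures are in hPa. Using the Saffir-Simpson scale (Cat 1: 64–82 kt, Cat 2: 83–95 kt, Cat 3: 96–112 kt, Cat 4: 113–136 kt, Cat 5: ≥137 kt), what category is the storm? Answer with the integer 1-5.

ΔP = 1008 − 947 = 61 mb.
V ≈ 6.2 × 61^0.614 = 6.2 × 12.48 ≈ 77 kt.
77 kt falls in the Category 1 band.

1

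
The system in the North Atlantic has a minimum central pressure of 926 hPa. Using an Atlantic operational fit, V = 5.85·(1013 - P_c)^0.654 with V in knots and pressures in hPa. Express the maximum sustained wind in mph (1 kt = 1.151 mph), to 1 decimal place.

124.9 mph

ΔP = 1013 − 926 = 87 hPa.
V ≈ 5.85 × 87^0.654 = 5.85 × 18.554 ≈ 108.543 kt.
108.543 × 1.151 ≈ 124.93 mph → 124.9 mph.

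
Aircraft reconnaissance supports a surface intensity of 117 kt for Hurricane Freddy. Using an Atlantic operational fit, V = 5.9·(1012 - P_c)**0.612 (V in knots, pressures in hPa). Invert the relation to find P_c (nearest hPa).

ΔP = (V / 5.9)^(1/0.612) = (117/5.9)^1.634.
117/5.9 = 19.831; 19.831^1.634 ≈ 131.77 hPa.
P_c = 1012 − 131.77 = 880.23 ≈ 880 hPa.

880 hPa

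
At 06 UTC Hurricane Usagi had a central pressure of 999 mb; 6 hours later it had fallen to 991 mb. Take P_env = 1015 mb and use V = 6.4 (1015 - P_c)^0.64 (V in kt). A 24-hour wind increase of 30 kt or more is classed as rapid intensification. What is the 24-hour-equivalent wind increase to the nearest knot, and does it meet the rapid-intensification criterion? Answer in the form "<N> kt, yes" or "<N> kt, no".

45 kt, yes

V₁: ΔP = 16, V ≈ 6.4 × 16^0.64 ≈ 37.74 kt.
V₂: ΔP = 24, V ≈ 6.4 × 24^0.64 ≈ 48.92 kt.
ΔV over 6 h = 11.18 kt → 24 h equivalent = 11.18 × 24/6 ≈ 44.72 kt.
45 kt ≥ 30 kt ⇒ rapid intensification.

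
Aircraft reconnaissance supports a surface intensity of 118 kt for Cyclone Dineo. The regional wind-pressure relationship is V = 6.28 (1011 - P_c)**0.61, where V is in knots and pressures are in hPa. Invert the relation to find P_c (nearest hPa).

888 hPa

ΔP = (V / 6.28)^(1/0.61) = (118/6.28)^1.639.
118/6.28 = 18.790; 18.790^1.639 ≈ 122.57 hPa.
P_c = 1011 − 122.57 = 888.43 ≈ 888 hPa.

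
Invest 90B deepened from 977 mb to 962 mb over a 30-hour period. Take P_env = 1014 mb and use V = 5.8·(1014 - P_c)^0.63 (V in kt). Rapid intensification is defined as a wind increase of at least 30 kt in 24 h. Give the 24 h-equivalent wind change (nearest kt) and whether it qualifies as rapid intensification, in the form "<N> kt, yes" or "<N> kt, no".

11 kt, no

V₁: ΔP = 37, V ≈ 5.8 × 37^0.63 ≈ 56.42 kt.
V₂: ΔP = 52, V ≈ 5.8 × 52^0.63 ≈ 69.91 kt.
ΔV over 30 h = 13.49 kt → 24 h equivalent = 13.49 × 24/30 ≈ 10.79 kt.
11 kt < 30 kt ⇒ not rapid intensification.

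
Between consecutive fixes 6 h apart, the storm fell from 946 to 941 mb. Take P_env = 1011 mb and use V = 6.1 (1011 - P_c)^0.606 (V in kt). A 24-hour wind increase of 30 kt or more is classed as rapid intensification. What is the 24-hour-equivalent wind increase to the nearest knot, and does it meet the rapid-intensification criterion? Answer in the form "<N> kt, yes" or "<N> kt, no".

14 kt, no

V₁: ΔP = 65, V ≈ 6.1 × 65^0.606 ≈ 76.55 kt.
V₂: ΔP = 70, V ≈ 6.1 × 70^0.606 ≈ 80.07 kt.
ΔV over 6 h = 3.52 kt → 24 h equivalent = 3.52 × 24/6 ≈ 14.08 kt.
14 kt < 30 kt ⇒ not rapid intensification.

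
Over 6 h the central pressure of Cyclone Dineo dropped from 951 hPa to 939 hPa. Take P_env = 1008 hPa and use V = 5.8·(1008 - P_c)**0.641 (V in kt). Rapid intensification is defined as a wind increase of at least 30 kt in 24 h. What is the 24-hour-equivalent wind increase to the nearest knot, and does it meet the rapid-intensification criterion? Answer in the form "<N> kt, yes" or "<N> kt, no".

V₁: ΔP = 57, V ≈ 5.8 × 57^0.641 ≈ 77.44 kt.
V₂: ΔP = 69, V ≈ 5.8 × 69^0.641 ≈ 87.52 kt.
ΔV over 6 h = 10.08 kt → 24 h equivalent = 10.08 × 24/6 ≈ 40.32 kt.
40 kt ≥ 30 kt ⇒ rapid intensification.

40 kt, yes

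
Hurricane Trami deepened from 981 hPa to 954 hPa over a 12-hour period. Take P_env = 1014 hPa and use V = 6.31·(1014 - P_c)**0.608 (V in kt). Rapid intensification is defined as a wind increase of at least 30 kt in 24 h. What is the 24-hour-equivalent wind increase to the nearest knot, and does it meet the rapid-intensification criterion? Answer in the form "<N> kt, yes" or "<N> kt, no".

46 kt, yes

V₁: ΔP = 33, V ≈ 6.31 × 33^0.608 ≈ 52.88 kt.
V₂: ΔP = 60, V ≈ 6.31 × 60^0.608 ≈ 76.06 kt.
ΔV over 12 h = 23.18 kt → 24 h equivalent = 23.18 × 24/12 ≈ 46.36 kt.
46 kt ≥ 30 kt ⇒ rapid intensification.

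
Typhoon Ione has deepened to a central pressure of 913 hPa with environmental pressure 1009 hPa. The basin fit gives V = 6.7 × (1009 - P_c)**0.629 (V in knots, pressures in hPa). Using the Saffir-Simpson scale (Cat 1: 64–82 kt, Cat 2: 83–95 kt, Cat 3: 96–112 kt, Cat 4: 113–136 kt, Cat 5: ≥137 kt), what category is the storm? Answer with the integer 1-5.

ΔP = 1009 − 913 = 96 hPa.
V ≈ 6.7 × 96^0.629 = 6.7 × 17.65 ≈ 118 kt.
118 kt falls in the Category 4 band.

4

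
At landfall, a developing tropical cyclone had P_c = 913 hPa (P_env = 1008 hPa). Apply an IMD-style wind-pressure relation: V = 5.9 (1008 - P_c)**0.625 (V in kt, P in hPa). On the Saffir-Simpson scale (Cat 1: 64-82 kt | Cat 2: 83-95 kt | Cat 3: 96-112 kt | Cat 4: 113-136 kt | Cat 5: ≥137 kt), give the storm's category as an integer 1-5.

ΔP = 1008 − 913 = 95 hPa.
V ≈ 5.9 × 95^0.625 = 5.9 × 17.22 ≈ 102 kt.
102 kt falls in the Category 3 band.

3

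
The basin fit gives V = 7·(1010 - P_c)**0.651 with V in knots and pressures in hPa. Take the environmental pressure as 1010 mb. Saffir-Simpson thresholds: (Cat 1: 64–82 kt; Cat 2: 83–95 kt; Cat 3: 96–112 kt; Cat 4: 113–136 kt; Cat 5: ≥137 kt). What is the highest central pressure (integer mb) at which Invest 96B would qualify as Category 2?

Category 2 begins at V = 83 kt.
Required ΔP = (83/7)^(1/0.651) = 11.857^1.536 ≈ 44.64 mb.
P_c ≤ 1010 − 44.64 = 965.36, so the highest integer P_c is 965 mb.

965 mb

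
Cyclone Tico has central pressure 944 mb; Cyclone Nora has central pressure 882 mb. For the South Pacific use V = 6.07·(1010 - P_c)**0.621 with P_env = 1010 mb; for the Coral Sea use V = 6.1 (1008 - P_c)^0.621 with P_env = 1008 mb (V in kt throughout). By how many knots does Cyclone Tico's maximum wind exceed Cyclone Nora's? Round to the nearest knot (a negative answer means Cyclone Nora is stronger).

Cyclone Tico: ΔP = 66; V ≈ 6.07 × 66^0.621 ≈ 81.87 kt.
Cyclone Nora: ΔP = 126; V ≈ 6.1 × 126^0.621 ≈ 122.93 kt.
Difference ≈ 81.87 − 122.93 = -41.06 → -41 kt.

-41 kt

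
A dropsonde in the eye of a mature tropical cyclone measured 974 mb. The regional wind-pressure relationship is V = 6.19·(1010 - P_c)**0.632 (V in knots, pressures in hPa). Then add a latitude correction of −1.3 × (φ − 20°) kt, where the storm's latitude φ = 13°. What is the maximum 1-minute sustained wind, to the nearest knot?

69 kt

ΔP = 1010 − 974 = 36 mb.
36^0.632 ≈ 9.629.
V ≈ 6.19 × 9.629 ≈ 59.6 kt.
Latitude correction: −1.3 × (13 − 20) = 9.1 kt.
Corrected V ≈ 68.7 kt → 69 kt.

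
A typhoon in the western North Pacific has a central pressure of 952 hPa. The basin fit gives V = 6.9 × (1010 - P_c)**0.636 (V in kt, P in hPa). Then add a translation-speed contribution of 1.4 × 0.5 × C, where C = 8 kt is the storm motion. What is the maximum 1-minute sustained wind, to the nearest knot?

97 kt

ΔP = 1010 − 952 = 58 hPa.
58^0.636 ≈ 13.229.
V ≈ 6.9 × 13.229 ≈ 91.3 kt.
Translation term: 1.4 × 0.5 × 8 = 5.6 kt.
Corrected V ≈ 96.9 kt → 97 kt.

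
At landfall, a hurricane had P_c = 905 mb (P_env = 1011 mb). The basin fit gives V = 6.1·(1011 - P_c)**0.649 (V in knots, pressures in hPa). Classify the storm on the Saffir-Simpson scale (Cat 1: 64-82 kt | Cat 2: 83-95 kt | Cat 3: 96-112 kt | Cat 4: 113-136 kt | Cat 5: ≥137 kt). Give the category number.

4

ΔP = 1011 − 905 = 106 mb.
V ≈ 6.1 × 106^0.649 = 6.1 × 20.63 ≈ 126 kt.
126 kt falls in the Category 4 band.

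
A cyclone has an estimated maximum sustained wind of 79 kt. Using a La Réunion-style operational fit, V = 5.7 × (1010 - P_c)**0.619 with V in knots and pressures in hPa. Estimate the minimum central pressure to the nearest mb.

940 mb

ΔP = (V / 5.7)^(1/0.619) = (79/5.7)^1.616.
79/5.7 = 13.860; 13.860^1.616 ≈ 69.91 mb.
P_c = 1010 − 69.91 = 940.09 ≈ 940 mb.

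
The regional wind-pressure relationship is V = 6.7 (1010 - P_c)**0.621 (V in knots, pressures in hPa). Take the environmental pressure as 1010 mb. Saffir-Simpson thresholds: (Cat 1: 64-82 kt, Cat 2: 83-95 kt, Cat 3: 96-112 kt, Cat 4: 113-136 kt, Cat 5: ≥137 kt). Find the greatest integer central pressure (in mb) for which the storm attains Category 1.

Category 1 begins at V = 64 kt.
Required ΔP = (64/6.7)^(1/0.621) = 9.552^1.610 ≈ 37.87 mb.
P_c ≤ 1010 − 37.87 = 972.13, so the highest integer P_c is 972 mb.

972 mb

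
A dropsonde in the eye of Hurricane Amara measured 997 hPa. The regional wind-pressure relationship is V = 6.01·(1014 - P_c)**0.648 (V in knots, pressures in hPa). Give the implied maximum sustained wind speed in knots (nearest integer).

38 kt

ΔP = 1014 − 997 = 17 hPa.
17^0.648 ≈ 6.271.
V ≈ 6.01 × 6.271 ≈ 37.7 kt.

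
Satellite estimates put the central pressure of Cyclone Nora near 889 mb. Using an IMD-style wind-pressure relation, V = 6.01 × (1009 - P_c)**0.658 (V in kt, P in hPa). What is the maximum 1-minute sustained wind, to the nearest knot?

ΔP = 1009 − 889 = 120 mb.
120^0.658 ≈ 23.340.
V ≈ 6.01 × 23.340 ≈ 140.3 kt.

140 kt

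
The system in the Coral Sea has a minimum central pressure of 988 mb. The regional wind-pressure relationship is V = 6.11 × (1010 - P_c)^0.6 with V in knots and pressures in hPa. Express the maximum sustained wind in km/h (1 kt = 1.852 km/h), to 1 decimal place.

72.3 km/h

ΔP = 1010 − 988 = 22 mb.
V ≈ 6.11 × 22^0.6 = 6.11 × 6.389 ≈ 39.039 kt.
39.039 × 1.852 ≈ 72.30 km/h → 72.3 km/h.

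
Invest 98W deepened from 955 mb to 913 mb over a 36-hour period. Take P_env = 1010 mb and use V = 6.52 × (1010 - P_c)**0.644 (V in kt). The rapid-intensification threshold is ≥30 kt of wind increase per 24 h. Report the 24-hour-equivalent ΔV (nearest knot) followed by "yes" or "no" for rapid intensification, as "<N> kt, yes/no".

V₁: ΔP = 55, V ≈ 6.52 × 55^0.644 ≈ 86.11 kt.
V₂: ΔP = 97, V ≈ 6.52 × 97^0.644 ≈ 124.09 kt.
ΔV over 36 h = 37.98 kt → 24 h equivalent = 37.98 × 24/36 ≈ 25.32 kt.
25 kt < 30 kt ⇒ not rapid intensification.

25 kt, no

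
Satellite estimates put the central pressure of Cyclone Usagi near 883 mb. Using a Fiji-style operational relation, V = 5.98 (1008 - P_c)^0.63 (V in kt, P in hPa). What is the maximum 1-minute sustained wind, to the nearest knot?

ΔP = 1008 − 883 = 125 mb.
125^0.63 ≈ 20.944.
V ≈ 5.98 × 20.944 ≈ 125.2 kt.

125 kt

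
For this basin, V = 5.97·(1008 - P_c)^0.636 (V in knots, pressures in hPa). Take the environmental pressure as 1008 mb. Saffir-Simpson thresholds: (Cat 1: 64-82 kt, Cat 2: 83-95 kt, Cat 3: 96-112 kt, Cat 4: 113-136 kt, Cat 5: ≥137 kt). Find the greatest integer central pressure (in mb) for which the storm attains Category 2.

Category 2 begins at V = 83 kt.
Required ΔP = (83/5.97)^(1/0.636) = 13.903^1.572 ≈ 62.71 mb.
P_c ≤ 1008 − 62.71 = 945.29, so the highest integer P_c is 945 mb.

945 mb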